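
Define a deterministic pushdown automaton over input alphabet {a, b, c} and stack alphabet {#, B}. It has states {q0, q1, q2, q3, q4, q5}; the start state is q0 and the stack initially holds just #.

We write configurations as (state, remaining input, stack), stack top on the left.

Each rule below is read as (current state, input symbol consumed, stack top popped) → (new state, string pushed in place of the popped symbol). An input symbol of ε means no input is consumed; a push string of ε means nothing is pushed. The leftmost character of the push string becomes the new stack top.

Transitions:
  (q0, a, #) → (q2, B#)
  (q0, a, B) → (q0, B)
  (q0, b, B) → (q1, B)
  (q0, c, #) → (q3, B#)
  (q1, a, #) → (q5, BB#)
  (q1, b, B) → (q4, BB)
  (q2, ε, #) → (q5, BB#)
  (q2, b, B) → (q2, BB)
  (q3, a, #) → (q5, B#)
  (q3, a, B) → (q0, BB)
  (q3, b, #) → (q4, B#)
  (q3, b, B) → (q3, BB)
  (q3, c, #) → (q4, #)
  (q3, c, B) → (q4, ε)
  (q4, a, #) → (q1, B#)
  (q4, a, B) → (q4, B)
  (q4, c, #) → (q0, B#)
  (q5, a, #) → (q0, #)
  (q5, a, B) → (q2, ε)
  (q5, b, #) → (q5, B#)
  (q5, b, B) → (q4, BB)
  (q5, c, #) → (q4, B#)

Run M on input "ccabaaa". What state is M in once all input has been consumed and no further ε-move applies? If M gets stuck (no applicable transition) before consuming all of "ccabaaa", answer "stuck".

q4

(q0, ccabaaa, #)
  read c, top #: go to q3, push B# → (q3, cabaaa, B#)
  read c, top B: go to q4, push ε → (q4, abaaa, #)
  read a, top #: go to q1, push B# → (q1, baaa, B#)
  read b, top B: go to q4, push BB → (q4, aaa, BB#)
  read a, top B: go to q4, push B → (q4, aa, BB#)
  read a, top B: go to q4, push B → (q4, a, BB#)
  read a, top B: go to q4, push B → (q4, ε, BB#)
All input consumed; M is in state q4.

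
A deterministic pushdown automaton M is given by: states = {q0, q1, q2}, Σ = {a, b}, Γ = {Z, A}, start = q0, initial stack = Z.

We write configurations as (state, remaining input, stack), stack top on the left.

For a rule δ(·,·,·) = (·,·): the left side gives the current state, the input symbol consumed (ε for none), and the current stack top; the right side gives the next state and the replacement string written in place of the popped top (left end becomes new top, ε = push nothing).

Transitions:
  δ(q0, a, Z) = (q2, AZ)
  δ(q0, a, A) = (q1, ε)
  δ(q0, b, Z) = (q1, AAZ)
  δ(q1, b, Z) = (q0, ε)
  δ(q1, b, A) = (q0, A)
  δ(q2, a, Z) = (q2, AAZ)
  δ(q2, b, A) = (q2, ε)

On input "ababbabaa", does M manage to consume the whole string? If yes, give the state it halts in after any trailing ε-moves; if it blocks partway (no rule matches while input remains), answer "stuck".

(q0, ababbabaa, Z)
  read a, top Z: go to q2, push AZ → (q2, babbabaa, AZ)
  read b, top A: go to q2, push ε → (q2, abbabaa, Z)
  read a, top Z: go to q2, push AAZ → (q2, bbabaa, AAZ)
  read b, top A: go to q2, push ε → (q2, babaa, AZ)
  read b, top A: go to q2, push ε → (q2, abaa, Z)
  read a, top Z: go to q2, push AAZ → (q2, baa, AAZ)
  read b, top A: go to q2, push ε → (q2, aa, AZ)
No transition for (q2, a, top A); M blocks with input aa remaining.

stuck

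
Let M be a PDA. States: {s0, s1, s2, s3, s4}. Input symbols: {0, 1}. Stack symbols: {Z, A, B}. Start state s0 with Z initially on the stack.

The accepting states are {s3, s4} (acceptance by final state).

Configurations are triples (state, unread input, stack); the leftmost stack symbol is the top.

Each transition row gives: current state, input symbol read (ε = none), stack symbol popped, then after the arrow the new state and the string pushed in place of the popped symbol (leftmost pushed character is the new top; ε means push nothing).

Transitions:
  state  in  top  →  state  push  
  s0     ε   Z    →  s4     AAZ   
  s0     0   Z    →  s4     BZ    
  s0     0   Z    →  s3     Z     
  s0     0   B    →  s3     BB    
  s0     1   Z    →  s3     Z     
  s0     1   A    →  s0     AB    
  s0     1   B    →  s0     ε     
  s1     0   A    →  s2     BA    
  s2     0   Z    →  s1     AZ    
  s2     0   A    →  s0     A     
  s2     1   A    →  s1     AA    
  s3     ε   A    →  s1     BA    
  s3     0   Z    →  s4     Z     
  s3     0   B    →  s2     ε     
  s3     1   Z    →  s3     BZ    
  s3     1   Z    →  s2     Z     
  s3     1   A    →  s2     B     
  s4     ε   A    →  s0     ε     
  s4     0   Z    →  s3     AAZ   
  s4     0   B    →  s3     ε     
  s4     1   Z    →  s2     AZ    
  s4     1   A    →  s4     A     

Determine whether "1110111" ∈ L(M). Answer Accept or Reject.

No computation consumes all input and reaches a final state.

Reject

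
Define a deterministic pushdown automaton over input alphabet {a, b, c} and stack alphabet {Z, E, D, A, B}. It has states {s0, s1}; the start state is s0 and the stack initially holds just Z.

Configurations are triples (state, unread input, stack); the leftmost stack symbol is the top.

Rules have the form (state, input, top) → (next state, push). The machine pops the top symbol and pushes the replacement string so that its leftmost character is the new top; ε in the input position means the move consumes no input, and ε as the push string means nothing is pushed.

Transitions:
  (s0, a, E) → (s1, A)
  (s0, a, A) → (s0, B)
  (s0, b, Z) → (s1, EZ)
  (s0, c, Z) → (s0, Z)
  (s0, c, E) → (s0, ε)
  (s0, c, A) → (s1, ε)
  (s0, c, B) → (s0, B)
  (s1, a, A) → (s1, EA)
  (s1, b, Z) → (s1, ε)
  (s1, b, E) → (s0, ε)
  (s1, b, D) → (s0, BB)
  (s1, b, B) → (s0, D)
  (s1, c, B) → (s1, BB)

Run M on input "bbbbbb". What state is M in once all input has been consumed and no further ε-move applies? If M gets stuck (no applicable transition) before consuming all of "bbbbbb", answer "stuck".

(s0, bbbbbb, Z) ⊢ (s1, bbbbb, EZ) ⊢ (s0, bbbb, Z) ⊢ (s1, bbb, EZ) ⊢ (s0, bb, Z) ⊢ (s1, b, EZ) ⊢ (s0, ε, Z)
All input consumed; M is in state s0.

s0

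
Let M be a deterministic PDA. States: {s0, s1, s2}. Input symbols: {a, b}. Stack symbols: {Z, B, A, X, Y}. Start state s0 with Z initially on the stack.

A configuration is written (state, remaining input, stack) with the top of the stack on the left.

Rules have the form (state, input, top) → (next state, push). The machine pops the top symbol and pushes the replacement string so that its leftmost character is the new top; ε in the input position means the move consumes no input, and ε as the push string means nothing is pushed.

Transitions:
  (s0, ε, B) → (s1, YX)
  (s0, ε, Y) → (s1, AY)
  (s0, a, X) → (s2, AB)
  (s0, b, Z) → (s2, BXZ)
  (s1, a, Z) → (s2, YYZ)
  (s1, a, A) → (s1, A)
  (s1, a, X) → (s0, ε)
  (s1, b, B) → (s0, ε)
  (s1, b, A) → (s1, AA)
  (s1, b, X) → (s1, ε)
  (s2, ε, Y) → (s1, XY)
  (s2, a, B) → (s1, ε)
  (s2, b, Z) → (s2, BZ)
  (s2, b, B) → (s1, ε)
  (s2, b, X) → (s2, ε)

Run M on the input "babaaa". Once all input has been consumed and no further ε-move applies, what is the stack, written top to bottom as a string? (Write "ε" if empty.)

AYYZ

(s0, babaaa, Z)
  read b, top Z: go to s2, push BXZ → (s2, abaaa, BXZ)
  read a, top B: go to s1, push ε → (s1, baaa, XZ)
  read b, top X: go to s1, push ε → (s1, aaa, Z)
  read a, top Z: go to s2, push YYZ → (s2, aa, YYZ)
  ε-move, top Y: go to s1, push XY → (s1, aa, XYYZ)
  read a, top X: go to s0, push ε → (s0, a, YYZ)
  ε-move, top Y: go to s1, push AY → (s1, a, AYYZ)
  read a, top A: go to s1, push A → (s1, ε, AYYZ)
All input consumed in state s1 with stack AYYZ.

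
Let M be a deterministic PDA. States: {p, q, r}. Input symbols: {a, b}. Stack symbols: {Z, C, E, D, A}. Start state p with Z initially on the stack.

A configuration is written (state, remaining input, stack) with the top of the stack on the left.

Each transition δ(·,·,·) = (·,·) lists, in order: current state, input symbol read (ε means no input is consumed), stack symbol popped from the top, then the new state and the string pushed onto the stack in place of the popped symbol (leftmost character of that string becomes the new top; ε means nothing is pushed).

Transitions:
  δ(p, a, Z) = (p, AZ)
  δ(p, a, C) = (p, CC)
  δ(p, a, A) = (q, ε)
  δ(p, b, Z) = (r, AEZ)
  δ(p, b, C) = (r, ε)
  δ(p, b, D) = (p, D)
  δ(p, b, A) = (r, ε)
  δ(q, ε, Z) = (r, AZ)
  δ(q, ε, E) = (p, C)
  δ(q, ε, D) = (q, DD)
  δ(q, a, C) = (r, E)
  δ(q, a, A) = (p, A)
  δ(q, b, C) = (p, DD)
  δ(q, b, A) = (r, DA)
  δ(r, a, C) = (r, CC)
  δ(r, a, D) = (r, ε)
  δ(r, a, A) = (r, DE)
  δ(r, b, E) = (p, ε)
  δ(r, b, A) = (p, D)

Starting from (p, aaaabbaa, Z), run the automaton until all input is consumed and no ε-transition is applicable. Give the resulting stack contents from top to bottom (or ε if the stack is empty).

EEZ

(p, aaaabbaa, Z)
  read a, top Z: go to p, push AZ → (p, aaabbaa, AZ)
  read a, top A: go to q, push ε → (q, aabbaa, Z)
  ε-move, top Z: go to r, push AZ → (r, aabbaa, AZ)
  read a, top A: go to r, push DE → (r, abbaa, DEZ)
  read a, top D: go to r, push ε → (r, bbaa, EZ)
  read b, top E: go to p, push ε → (p, baa, Z)
  read b, top Z: go to r, push AEZ → (r, aa, AEZ)
  read a, top A: go to r, push DE → (r, a, DEEZ)
  read a, top D: go to r, push ε → (r, ε, EEZ)
All input consumed in state r with stack EEZ.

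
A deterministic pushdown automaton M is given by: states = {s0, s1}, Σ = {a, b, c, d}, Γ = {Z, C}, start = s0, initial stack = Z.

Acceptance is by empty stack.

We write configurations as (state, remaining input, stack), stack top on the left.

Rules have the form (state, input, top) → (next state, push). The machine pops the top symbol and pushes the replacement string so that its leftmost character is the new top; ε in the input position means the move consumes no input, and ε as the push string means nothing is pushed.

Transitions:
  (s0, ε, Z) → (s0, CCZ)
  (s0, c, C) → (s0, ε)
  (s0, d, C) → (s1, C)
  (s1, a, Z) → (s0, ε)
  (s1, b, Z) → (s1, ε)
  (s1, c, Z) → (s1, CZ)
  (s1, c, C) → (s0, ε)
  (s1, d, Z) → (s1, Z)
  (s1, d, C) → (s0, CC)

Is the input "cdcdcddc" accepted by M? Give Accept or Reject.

(s0, cdcdcddc, Z) ⊢ (s0, cdcdcddc, CCZ) ⊢ (s0, dcdcddc, CZ) ⊢ (s1, cdcddc, CZ) ⊢ (s0, dcddc, Z) ⊢ (s0, dcddc, CCZ) ⊢ (s1, cddc, CCZ) ⊢ (s0, ddc, CZ) ⊢ (s1, dc, CZ) ⊢ (s0, c, CCZ) ⊢ (s0, ε, CZ)
All input consumed; stack is CZ, not empty, and no further ε-move applies.

Reject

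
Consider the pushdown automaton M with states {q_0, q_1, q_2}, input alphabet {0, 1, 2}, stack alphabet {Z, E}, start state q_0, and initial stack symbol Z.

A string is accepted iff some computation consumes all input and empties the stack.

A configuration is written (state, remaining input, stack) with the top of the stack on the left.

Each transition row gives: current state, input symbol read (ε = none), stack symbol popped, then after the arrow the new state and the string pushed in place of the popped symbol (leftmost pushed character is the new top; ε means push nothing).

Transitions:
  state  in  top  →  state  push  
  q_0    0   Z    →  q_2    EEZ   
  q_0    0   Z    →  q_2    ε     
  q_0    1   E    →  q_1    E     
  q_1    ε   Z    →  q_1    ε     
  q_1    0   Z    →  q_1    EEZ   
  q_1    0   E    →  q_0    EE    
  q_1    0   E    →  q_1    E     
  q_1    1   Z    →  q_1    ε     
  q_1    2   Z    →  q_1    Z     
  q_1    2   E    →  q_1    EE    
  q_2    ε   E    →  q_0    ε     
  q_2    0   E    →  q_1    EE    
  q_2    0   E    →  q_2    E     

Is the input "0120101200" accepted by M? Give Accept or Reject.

No computation consumes all input and empties the stack.

Reject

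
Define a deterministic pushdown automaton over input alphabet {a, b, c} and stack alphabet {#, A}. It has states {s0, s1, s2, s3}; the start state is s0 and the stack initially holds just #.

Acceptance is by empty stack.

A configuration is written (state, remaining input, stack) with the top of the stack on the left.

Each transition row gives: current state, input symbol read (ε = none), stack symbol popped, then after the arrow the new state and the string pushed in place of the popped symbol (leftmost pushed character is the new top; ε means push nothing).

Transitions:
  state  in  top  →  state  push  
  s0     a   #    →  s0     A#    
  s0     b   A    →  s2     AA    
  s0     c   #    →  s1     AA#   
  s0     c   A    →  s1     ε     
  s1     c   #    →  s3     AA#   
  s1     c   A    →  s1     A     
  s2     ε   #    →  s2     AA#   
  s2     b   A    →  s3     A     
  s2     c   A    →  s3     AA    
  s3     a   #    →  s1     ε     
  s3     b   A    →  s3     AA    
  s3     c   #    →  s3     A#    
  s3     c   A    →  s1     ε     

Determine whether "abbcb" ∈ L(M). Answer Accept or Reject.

Reject

(s0, abbcb, #)
  read a, top #: go to s0, push A# → (s0, bbcb, A#)
  read b, top A: go to s2, push AA → (s2, bcb, AA#)
  read b, top A: go to s3, push A → (s3, cb, AA#)
  read c, top A: go to s1, push ε → (s1, b, A#)
No transition applies at (s1, b, A#); input not fully consumed.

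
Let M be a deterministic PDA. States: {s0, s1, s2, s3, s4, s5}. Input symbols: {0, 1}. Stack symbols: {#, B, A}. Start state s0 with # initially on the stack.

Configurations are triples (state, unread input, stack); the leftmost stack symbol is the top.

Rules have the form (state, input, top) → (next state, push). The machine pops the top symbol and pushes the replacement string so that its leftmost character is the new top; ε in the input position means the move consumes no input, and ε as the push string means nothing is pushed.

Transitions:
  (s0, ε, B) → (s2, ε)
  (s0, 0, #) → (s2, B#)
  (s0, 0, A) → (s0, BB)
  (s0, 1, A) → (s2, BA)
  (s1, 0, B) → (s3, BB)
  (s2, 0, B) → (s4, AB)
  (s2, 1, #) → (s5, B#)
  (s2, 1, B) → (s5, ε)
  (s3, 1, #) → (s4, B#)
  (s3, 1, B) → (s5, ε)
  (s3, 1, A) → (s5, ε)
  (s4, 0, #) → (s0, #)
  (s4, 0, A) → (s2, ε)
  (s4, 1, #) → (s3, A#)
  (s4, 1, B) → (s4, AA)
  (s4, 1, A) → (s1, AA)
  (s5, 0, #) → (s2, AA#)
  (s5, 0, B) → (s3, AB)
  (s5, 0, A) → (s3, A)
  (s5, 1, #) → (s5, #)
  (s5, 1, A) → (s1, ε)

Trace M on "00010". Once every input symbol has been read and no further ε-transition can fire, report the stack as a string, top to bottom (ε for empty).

AA#

(s0, 00010, #) ⊢ (s2, 0010, B#) ⊢ (s4, 010, AB#) ⊢ (s2, 10, B#) ⊢ (s5, 0, #) ⊢ (s2, ε, AA#)
All input consumed in state s2 with stack AA#.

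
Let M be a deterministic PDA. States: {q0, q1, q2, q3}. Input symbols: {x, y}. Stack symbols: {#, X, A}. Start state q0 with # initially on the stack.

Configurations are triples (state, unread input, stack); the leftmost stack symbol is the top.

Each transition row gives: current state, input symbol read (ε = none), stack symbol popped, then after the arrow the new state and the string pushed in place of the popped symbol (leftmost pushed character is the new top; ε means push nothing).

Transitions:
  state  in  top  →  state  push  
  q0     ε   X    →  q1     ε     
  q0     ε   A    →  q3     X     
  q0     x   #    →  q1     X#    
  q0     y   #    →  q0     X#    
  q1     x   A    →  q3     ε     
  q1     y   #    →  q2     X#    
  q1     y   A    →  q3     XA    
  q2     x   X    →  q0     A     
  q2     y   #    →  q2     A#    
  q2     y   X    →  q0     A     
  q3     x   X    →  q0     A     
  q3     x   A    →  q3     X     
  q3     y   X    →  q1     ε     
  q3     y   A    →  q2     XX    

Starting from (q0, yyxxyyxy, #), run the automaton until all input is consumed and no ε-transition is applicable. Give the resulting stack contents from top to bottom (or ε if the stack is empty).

#

(q0, yyxxyyxy, #)
  read y, top #: go to q0, push X# → (q0, yxxyyxy, X#)
  ε-move, top X: go to q1, push ε → (q1, yxxyyxy, #)
  read y, top #: go to q2, push X# → (q2, xxyyxy, X#)
  read x, top X: go to q0, push A → (q0, xyyxy, A#)
  ε-move, top A: go to q3, push X → (q3, xyyxy, X#)
  read x, top X: go to q0, push A → (q0, yyxy, A#)
  ε-move, top A: go to q3, push X → (q3, yyxy, X#)
  read y, top X: go to q1, push ε → (q1, yxy, #)
  read y, top #: go to q2, push X# → (q2, xy, X#)
  read x, top X: go to q0, push A → (q0, y, A#)
  ε-move, top A: go to q3, push X → (q3, y, X#)
  read y, top X: go to q1, push ε → (q1, ε, #)
All input consumed in state q1 with stack #.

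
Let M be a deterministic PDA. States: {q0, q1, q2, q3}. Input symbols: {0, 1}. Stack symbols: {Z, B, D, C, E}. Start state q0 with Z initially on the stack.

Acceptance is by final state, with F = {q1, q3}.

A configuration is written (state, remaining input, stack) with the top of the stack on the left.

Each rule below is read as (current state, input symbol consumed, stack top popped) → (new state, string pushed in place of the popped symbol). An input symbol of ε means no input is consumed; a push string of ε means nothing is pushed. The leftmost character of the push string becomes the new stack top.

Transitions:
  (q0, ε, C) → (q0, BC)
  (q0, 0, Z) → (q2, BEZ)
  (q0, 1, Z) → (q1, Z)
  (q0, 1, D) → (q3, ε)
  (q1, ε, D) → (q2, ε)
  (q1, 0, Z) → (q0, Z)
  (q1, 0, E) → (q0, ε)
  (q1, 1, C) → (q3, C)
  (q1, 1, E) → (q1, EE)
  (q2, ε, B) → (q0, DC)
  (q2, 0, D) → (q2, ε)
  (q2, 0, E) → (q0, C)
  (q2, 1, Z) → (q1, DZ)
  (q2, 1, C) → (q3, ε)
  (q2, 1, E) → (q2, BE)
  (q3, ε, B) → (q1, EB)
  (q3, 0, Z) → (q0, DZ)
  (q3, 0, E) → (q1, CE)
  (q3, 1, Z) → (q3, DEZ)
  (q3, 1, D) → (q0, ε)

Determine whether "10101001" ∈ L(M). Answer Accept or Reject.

(q0, 10101001, Z) ⊢ (q1, 0101001, Z) ⊢ (q0, 101001, Z) ⊢ (q1, 01001, Z) ⊢ (q0, 1001, Z) ⊢ (q1, 001, Z) ⊢ (q0, 01, Z) ⊢ (q2, 1, BEZ) ⊢ (q0, 1, DCEZ) ⊢ (q3, ε, CEZ)
All input consumed; state q3 ∈ F.

Accept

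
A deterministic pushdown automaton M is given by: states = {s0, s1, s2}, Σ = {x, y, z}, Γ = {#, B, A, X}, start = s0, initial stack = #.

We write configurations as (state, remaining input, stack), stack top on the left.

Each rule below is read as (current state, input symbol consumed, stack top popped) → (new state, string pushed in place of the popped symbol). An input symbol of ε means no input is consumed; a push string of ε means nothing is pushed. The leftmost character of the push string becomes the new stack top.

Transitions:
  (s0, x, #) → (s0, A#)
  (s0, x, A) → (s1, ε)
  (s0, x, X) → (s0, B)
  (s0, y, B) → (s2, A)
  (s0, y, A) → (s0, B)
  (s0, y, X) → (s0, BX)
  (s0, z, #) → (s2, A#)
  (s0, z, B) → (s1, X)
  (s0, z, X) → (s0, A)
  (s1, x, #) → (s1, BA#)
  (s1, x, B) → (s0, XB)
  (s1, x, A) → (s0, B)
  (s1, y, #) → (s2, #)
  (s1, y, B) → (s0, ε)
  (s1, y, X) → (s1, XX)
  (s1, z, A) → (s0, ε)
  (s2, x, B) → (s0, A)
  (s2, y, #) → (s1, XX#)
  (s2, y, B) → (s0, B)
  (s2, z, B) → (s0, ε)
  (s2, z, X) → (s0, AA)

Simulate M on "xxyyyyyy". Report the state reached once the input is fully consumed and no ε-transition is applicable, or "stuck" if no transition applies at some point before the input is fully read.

s1

(s0, xxyyyyyy, #) ⊢ (s0, xyyyyyy, A#) ⊢ (s1, yyyyyy, #) ⊢ (s2, yyyyy, #) ⊢ (s1, yyyy, XX#) ⊢ (s1, yyy, XXX#) ⊢ (s1, yy, XXXX#) ⊢ (s1, y, XXXXX#) ⊢ (s1, ε, XXXXXX#)
All input consumed; M is in state s1.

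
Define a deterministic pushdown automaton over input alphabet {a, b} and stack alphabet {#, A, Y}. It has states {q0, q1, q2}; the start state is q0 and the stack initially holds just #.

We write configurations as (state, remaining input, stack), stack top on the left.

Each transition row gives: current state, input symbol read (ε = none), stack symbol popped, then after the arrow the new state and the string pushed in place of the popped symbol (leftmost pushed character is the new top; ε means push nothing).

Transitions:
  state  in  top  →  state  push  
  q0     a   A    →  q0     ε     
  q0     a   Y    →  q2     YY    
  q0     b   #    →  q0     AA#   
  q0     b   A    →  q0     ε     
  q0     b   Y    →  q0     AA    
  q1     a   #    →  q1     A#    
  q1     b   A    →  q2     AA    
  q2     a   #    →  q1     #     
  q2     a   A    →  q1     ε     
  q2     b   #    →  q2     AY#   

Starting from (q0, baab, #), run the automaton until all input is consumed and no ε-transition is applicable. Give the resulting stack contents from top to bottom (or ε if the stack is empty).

(q0, baab, #) ⊢ (q0, aab, AA#) ⊢ (q0, ab, A#) ⊢ (q0, b, #) ⊢ (q0, ε, AA#)
All input consumed in state q0 with stack AA#.

AA#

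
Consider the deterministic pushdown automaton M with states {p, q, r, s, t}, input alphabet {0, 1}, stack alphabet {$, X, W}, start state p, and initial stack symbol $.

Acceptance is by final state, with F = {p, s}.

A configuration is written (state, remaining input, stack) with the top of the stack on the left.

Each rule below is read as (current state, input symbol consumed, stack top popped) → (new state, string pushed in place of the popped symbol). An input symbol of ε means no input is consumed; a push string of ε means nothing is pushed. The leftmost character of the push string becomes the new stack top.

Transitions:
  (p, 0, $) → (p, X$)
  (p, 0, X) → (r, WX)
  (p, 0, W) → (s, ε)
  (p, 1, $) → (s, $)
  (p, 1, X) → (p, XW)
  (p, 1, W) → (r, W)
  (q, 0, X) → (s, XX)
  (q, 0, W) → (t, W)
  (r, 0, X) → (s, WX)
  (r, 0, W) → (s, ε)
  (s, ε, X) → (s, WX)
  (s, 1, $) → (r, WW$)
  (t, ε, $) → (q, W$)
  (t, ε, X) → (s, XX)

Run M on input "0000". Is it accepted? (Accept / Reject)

(p, 0000, $) ⊢ (p, 000, X$) ⊢ (r, 00, WX$) ⊢ (s, 0, X$) ⊢ (s, 0, WX$)
No transition applies at (s, 0, WX$); input not fully consumed.

Reject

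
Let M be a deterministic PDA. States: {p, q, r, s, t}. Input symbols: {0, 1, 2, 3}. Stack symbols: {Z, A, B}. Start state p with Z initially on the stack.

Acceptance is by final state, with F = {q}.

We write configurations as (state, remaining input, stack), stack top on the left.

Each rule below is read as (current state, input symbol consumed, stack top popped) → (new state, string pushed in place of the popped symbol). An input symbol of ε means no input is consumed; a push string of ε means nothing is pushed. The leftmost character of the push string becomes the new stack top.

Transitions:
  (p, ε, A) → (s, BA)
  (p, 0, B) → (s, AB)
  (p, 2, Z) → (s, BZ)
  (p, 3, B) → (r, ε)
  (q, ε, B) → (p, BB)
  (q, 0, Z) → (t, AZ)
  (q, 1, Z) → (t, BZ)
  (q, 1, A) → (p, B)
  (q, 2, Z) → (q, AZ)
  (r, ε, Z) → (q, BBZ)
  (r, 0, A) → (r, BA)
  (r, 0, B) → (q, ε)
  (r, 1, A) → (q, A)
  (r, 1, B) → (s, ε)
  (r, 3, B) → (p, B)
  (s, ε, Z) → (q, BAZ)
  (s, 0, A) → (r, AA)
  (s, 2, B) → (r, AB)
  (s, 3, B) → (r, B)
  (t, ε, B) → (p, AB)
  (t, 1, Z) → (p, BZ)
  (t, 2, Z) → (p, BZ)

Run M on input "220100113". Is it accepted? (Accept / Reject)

(p, 220100113, Z)
  read 2, top Z: go to s, push BZ → (s, 20100113, BZ)
  read 2, top B: go to r, push AB → (r, 0100113, ABZ)
  read 0, top A: go to r, push BA → (r, 100113, BABZ)
  read 1, top B: go to s, push ε → (s, 00113, ABZ)
  read 0, top A: go to r, push AA → (r, 0113, AABZ)
  read 0, top A: go to r, push BA → (r, 113, BAABZ)
  read 1, top B: go to s, push ε → (s, 13, AABZ)
No transition applies at (s, 13, AABZ); input not fully consumed.

Reject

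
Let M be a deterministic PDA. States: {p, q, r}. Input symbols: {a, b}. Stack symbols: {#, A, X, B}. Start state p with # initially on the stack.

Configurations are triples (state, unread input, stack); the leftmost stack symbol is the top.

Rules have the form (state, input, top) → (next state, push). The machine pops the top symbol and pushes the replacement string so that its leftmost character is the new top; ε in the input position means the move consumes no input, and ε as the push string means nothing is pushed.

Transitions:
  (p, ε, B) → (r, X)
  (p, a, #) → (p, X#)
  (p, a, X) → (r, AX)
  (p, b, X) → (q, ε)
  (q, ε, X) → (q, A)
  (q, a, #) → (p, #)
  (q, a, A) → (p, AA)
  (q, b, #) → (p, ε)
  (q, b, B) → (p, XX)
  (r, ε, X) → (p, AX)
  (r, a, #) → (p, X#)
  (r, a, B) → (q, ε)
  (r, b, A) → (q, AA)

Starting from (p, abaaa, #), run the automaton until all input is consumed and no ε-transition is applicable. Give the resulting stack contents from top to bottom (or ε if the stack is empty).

(p, abaaa, #)
  read a, top #: go to p, push X# → (p, baaa, X#)
  read b, top X: go to q, push ε → (q, aaa, #)
  read a, top #: go to p, push # → (p, aa, #)
  read a, top #: go to p, push X# → (p, a, X#)
  read a, top X: go to r, push AX → (r, ε, AX#)
All input consumed in state r with stack AX#.

AX#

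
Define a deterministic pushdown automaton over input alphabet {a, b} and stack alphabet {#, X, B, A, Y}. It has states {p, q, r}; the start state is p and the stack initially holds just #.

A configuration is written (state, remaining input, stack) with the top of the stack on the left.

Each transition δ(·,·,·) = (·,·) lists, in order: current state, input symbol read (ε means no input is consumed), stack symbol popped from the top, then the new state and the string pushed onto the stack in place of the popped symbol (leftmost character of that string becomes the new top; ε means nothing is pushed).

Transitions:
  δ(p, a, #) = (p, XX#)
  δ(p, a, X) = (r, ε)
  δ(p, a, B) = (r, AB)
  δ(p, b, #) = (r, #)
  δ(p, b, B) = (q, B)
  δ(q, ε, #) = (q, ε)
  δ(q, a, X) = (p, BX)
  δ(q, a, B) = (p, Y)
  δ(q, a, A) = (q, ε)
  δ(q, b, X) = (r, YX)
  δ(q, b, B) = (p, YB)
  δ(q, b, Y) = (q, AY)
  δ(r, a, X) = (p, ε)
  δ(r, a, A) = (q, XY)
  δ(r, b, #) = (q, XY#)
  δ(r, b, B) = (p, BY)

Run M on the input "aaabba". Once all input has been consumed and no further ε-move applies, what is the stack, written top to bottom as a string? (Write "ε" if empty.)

BXY#

(p, aaabba, #)
  read a, top #: go to p, push XX# → (p, aabba, XX#)
  read a, top X: go to r, push ε → (r, abba, X#)
  read a, top X: go to p, push ε → (p, bba, #)
  read b, top #: go to r, push # → (r, ba, #)
  read b, top #: go to q, push XY# → (q, a, XY#)
  read a, top X: go to p, push BX → (p, ε, BXY#)
All input consumed in state p with stack BXY#.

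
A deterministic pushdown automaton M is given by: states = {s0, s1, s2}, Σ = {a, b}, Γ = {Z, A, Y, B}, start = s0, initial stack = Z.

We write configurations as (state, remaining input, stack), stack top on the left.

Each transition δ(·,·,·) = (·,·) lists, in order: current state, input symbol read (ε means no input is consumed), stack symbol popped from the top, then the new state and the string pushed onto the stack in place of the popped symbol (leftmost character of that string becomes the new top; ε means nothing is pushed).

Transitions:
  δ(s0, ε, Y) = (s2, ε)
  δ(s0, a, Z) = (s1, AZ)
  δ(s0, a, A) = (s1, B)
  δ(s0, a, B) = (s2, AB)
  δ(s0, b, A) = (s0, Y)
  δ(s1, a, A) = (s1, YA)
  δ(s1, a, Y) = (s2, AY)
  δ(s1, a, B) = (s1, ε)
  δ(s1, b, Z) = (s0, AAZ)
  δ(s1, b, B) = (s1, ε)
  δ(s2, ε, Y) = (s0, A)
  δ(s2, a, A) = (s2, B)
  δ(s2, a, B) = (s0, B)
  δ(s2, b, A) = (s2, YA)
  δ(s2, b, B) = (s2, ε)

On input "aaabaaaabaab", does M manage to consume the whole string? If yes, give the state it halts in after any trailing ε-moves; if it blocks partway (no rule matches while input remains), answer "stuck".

stuck

(s0, aaabaaaabaab, Z) ⊢ (s1, aabaaaabaab, AZ) ⊢ (s1, abaaaabaab, YAZ) ⊢ (s2, baaaabaab, AYAZ) ⊢ (s2, aaaabaab, YAYAZ) ⊢ (s0, aaaabaab, AAYAZ) ⊢ (s1, aaabaab, BAYAZ) ⊢ (s1, aabaab, AYAZ) ⊢ (s1, abaab, YAYAZ) ⊢ (s2, baab, AYAYAZ) ⊢ (s2, aab, YAYAYAZ) ⊢ (s0, aab, AAYAYAZ) ⊢ (s1, ab, BAYAYAZ) ⊢ (s1, b, AYAYAZ)
No transition for (s1, b, top A); M blocks with input b remaining.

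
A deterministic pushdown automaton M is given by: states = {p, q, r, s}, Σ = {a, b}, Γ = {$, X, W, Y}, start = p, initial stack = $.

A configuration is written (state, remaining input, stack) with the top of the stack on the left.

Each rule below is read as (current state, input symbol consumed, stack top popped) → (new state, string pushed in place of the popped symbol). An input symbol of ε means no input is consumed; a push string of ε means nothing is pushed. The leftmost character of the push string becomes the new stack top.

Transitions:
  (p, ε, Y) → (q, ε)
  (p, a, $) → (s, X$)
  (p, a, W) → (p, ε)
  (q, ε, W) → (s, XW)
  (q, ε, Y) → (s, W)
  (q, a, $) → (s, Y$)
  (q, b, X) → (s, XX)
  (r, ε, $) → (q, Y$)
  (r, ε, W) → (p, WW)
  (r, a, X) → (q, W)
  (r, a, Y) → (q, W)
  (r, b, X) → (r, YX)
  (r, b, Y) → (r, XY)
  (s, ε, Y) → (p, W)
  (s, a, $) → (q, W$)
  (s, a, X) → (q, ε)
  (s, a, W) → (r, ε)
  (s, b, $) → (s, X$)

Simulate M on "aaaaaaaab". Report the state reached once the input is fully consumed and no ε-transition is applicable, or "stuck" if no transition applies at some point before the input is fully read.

stuck

(p, aaaaaaaab, $)
  read a, top $: go to s, push X$ → (s, aaaaaaab, X$)
  read a, top X: go to q, push ε → (q, aaaaaab, $)
  read a, top $: go to s, push Y$ → (s, aaaaab, Y$)
  ε-move, top Y: go to p, push W → (p, aaaaab, W$)
  read a, top W: go to p, push ε → (p, aaaab, $)
  read a, top $: go to s, push X$ → (s, aaab, X$)
  read a, top X: go to q, push ε → (q, aab, $)
  read a, top $: go to s, push Y$ → (s, ab, Y$)
  ε-move, top Y: go to p, push W → (p, ab, W$)
  read a, top W: go to p, push ε → (p, b, $)
No transition for (p, b, top $); M blocks with input b remaining.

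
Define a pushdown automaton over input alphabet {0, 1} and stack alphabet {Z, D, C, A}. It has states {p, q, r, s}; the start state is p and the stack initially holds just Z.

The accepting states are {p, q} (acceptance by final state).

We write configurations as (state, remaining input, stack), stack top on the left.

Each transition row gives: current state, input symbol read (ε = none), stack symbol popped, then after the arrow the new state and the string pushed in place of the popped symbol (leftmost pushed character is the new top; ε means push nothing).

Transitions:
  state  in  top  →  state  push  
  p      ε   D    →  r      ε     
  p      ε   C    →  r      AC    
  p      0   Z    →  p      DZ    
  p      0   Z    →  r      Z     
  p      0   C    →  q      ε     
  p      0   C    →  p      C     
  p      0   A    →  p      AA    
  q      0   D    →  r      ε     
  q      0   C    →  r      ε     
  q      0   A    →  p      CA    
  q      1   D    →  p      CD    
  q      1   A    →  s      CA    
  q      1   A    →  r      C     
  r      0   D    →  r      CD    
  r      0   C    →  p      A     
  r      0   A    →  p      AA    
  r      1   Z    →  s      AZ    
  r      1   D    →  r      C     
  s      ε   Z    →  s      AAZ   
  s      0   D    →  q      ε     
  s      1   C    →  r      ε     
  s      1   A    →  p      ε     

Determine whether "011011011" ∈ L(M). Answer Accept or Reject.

One accepting computation: (p, 011011011, Z) ⊢ (r, 11011011, Z) ⊢ (s, 1011011, AZ) ⊢ (p, 011011, Z) ⊢ (r, 11011, Z) ⊢ (s, 1011, AZ) ⊢ (p, 011, Z) ⊢ (r, 11, Z) ⊢ (s, 1, AZ) ⊢ (p, ε, Z)
All input consumed and state p ∈ F.

Accept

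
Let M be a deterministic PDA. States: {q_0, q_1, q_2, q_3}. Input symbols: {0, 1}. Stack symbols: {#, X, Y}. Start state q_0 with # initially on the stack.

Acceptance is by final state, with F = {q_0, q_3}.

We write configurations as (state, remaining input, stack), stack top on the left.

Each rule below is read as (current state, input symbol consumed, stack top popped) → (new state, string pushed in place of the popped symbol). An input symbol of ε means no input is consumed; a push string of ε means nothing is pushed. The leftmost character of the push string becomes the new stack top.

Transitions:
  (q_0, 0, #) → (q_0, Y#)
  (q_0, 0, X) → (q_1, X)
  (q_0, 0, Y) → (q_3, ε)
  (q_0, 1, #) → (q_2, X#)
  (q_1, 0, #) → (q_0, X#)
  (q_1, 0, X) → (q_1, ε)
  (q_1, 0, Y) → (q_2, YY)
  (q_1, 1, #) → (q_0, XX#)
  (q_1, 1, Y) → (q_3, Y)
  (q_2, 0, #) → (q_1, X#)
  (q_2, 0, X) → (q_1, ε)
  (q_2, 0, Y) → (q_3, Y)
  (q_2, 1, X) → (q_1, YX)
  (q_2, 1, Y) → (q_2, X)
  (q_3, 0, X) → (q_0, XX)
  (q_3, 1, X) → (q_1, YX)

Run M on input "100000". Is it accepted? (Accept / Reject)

(q_0, 100000, #) ⊢ (q_2, 00000, X#) ⊢ (q_1, 0000, #) ⊢ (q_0, 000, X#) ⊢ (q_1, 00, X#) ⊢ (q_1, 0, #) ⊢ (q_0, ε, X#)
All input consumed; state q_0 ∈ F.

Accept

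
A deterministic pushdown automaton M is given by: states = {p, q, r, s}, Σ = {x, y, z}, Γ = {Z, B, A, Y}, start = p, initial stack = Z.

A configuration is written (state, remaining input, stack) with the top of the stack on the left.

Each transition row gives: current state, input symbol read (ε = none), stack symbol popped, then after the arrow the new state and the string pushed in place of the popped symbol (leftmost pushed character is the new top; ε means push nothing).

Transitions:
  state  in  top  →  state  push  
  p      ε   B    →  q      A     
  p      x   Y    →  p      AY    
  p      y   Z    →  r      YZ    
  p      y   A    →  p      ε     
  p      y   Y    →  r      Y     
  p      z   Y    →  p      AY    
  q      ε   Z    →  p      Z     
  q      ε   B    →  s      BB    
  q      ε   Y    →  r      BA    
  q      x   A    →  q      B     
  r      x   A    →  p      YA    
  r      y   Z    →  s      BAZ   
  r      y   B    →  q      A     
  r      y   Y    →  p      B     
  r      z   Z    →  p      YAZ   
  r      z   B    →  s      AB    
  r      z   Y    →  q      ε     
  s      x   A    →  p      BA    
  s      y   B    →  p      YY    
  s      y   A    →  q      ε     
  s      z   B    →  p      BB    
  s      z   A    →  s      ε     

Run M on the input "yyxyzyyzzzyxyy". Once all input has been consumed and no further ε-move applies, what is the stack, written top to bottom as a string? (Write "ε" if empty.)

(p, yyxyzyyzzzyxyy, Z) ⊢ (r, yxyzyyzzzyxyy, YZ) ⊢ (p, xyzyyzzzyxyy, BZ) ⊢ (q, xyzyyzzzyxyy, AZ) ⊢ (q, yzyyzzzyxyy, BZ) ⊢ (s, yzyyzzzyxyy, BBZ) ⊢ (p, zyyzzzyxyy, YYBZ) ⊢ (p, yyzzzyxyy, AYYBZ) ⊢ (p, yzzzyxyy, YYBZ) ⊢ (r, zzzyxyy, YYBZ) ⊢ (q, zzyxyy, YBZ) ⊢ (r, zzyxyy, BABZ) ⊢ (s, zyxyy, ABABZ) ⊢ (s, yxyy, BABZ) ⊢ (p, xyy, YYABZ) ⊢ (p, yy, AYYABZ) ⊢ (p, y, YYABZ) ⊢ (r, ε, YYABZ)
All input consumed in state r with stack YYABZ.

YYABZ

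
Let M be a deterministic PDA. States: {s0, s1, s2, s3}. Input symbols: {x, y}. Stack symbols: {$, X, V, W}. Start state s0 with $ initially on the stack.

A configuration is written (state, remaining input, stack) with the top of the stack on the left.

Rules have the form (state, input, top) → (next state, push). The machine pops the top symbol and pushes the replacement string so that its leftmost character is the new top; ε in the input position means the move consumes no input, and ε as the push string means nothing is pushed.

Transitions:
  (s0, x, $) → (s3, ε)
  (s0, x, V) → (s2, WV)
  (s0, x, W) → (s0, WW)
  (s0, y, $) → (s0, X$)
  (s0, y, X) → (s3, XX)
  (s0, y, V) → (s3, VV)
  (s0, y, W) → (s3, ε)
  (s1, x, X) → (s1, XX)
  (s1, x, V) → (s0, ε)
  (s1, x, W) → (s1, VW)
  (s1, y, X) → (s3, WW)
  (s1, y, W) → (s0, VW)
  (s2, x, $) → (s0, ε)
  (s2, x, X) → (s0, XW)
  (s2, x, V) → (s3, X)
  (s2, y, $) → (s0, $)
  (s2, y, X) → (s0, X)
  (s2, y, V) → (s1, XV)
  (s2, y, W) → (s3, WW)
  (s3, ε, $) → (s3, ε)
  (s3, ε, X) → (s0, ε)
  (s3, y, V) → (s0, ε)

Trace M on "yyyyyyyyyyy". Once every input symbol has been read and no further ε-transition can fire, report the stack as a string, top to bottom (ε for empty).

(s0, yyyyyyyyyyy, $) ⊢ (s0, yyyyyyyyyy, X$) ⊢ (s3, yyyyyyyyy, XX$) ⊢ (s0, yyyyyyyyy, X$) ⊢ (s3, yyyyyyyy, XX$) ⊢ (s0, yyyyyyyy, X$) ⊢ (s3, yyyyyyy, XX$) ⊢ (s0, yyyyyyy, X$) ⊢ (s3, yyyyyy, XX$) ⊢ (s0, yyyyyy, X$) ⊢ (s3, yyyyy, XX$) ⊢ (s0, yyyyy, X$) ⊢ (s3, yyyy, XX$) ⊢ (s0, yyyy, X$) ⊢ (s3, yyy, XX$) ⊢ (s0, yyy, X$) ⊢ (s3, yy, XX$) ⊢ (s0, yy, X$) ⊢ (s3, y, XX$) ⊢ (s0, y, X$) ⊢ (s3, ε, XX$) ⊢ (s0, ε, X$)
All input consumed in state s0 with stack X$.

X$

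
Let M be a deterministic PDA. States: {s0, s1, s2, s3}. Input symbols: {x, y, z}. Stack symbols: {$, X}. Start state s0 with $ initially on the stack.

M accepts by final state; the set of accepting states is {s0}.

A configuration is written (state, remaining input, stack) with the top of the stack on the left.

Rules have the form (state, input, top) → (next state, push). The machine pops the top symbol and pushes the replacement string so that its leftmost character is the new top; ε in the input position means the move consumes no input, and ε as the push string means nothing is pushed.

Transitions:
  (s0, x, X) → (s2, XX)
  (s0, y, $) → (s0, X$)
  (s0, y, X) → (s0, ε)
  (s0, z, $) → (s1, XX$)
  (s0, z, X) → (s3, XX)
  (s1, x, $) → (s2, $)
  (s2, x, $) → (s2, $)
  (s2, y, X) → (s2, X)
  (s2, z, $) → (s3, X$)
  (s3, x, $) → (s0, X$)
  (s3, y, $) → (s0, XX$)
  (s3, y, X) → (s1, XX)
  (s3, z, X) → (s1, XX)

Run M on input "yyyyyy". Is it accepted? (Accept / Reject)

Accept

(s0, yyyyyy, $)
  read y, top $: go to s0, push X$ → (s0, yyyyy, X$)
  read y, top X: go to s0, push ε → (s0, yyyy, $)
  read y, top $: go to s0, push X$ → (s0, yyy, X$)
  read y, top X: go to s0, push ε → (s0, yy, $)
  read y, top $: go to s0, push X$ → (s0, y, X$)
  read y, top X: go to s0, push ε → (s0, ε, $)
All input consumed; state s0 ∈ F.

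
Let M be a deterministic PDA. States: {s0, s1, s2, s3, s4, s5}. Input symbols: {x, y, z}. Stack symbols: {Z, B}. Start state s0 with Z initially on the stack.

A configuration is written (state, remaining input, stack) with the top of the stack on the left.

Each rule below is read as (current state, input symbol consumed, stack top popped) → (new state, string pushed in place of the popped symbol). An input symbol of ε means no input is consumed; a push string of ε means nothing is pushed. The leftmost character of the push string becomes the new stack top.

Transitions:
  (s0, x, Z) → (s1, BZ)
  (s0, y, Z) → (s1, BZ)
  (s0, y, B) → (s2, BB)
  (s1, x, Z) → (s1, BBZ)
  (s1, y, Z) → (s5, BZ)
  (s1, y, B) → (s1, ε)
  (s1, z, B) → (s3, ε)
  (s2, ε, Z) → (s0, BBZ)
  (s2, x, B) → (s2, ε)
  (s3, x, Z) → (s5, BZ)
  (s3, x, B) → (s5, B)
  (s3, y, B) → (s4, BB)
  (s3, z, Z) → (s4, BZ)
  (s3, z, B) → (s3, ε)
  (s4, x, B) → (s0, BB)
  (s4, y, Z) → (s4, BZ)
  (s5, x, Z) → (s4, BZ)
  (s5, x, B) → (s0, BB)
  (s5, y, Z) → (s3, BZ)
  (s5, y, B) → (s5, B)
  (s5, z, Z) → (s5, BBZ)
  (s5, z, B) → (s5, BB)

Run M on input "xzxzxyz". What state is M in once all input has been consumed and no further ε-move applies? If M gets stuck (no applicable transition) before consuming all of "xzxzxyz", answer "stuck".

(s0, xzxzxyz, Z)
  read x, top Z: go to s1, push BZ → (s1, zxzxyz, BZ)
  read z, top B: go to s3, push ε → (s3, xzxyz, Z)
  read x, top Z: go to s5, push BZ → (s5, zxyz, BZ)
  read z, top B: go to s5, push BB → (s5, xyz, BBZ)
  read x, top B: go to s0, push BB → (s0, yz, BBBZ)
  read y, top B: go to s2, push BB → (s2, z, BBBBZ)
No transition for (s2, z, top B); M blocks with input z remaining.

stuck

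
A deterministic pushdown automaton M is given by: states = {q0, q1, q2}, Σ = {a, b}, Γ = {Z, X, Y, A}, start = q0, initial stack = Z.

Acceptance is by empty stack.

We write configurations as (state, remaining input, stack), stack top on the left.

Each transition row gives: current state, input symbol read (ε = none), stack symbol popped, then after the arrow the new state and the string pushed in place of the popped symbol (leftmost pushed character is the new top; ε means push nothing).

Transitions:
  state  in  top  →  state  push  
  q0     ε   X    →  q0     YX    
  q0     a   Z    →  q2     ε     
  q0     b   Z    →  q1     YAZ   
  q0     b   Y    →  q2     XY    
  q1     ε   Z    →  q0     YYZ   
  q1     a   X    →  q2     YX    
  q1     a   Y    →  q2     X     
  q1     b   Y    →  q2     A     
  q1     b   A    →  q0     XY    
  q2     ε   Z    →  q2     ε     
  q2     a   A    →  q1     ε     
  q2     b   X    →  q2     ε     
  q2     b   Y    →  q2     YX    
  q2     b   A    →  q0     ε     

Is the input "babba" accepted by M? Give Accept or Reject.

(q0, babba, Z)
  read b, top Z: go to q1, push YAZ → (q1, abba, YAZ)
  read a, top Y: go to q2, push X → (q2, bba, XAZ)
  read b, top X: go to q2, push ε → (q2, ba, AZ)
  read b, top A: go to q0, push ε → (q0, a, Z)
  read a, top Z: go to q2, push ε → (q2, ε, ε)
All input consumed and the stack is empty.

Accept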